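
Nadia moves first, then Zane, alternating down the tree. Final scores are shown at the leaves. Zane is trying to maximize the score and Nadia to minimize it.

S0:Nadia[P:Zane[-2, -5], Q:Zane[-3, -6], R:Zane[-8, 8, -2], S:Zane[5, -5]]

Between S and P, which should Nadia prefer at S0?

S (Zane): max(5, -5) = 5
P (Zane): max(-2, -5) = -2
Nadia prefers the lower value; S=5, P=-2. P is better since -2 < 5.

P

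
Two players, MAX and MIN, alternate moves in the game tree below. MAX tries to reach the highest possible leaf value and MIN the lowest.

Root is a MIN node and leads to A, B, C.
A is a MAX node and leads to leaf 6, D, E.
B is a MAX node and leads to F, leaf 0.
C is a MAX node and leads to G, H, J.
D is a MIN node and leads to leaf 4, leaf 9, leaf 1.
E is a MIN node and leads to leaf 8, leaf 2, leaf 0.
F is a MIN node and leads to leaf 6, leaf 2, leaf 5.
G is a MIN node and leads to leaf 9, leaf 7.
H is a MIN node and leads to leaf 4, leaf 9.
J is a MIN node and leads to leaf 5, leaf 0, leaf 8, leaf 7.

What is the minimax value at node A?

D (MIN): min(4, 9, 1) = 1
E (MIN): min(8, 2, 0) = 0
A (MAX): max(6, 1, 0) = 6

6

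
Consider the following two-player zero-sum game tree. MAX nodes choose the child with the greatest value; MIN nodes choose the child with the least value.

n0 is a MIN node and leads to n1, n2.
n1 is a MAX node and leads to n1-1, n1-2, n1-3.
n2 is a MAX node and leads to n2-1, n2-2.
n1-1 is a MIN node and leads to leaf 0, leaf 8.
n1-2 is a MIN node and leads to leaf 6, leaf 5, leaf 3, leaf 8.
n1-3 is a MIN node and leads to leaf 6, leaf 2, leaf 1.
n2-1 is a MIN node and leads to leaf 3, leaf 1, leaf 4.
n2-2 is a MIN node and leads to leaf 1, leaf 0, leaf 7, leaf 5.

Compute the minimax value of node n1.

3

n1-1 (MIN): min(0, 8) = 0
n1-2 (MIN): min(6, 5, 3, 8) = 3
n1-3 (MIN): min(6, 2, 1) = 1
n1 (MAX): max(0, 3, 1) = 3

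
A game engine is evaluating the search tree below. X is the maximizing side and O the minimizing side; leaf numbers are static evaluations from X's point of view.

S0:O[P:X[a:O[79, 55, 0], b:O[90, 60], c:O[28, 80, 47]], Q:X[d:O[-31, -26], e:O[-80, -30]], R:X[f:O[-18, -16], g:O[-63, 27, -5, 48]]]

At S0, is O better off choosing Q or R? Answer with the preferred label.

d (O): min(-31, -26) = -31
e (O): min(-80, -30) = -80
Q (X): max(-31, -80) = -31
f (O): min(-18, -16) = -18
g (O): min(-63, 27, -5, 48) = -63
R (X): max(-18, -63) = -18
O prefers the lower value; Q=-31, R=-18. Q is better since -31 < -18.

Q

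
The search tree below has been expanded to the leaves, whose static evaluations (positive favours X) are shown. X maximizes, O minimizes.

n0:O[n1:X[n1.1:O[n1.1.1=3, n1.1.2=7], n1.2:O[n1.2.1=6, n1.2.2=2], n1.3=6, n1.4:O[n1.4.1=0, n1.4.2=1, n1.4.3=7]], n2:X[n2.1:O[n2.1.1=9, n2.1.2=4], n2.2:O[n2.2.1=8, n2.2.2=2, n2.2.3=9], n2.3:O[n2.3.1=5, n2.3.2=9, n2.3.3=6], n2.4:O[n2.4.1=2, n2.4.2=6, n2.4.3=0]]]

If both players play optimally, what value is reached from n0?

5

n1.1 (O): min(3, 7) = 3
n1.2 (O): min(6, 2) = 2
n1.4 (O): min(0, 1, 7) = 0
n1 (X): max(3, 2, 6, 0) = 6
n2.1 (O): min(9, 4) = 4
n2.2 (O): min(8, 2, 9) = 2
n2.3 (O): min(5, 9, 6) = 5
n2.4 (O): min(2, 6, 0) = 0
n2 (X): max(4, 2, 5, 0) = 5
n0 (O): min(6, 5) = 5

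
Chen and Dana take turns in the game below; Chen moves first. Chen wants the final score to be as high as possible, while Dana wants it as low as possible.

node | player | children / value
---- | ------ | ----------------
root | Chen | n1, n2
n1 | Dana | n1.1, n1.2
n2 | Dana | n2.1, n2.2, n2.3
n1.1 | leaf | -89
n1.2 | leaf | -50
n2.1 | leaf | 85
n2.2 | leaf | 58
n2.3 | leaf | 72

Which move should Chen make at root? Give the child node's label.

n2

n1 (Dana): min(-89, -50) = -89
n2 (Dana): min(85, 58, 72) = 58
root (Chen): max(-89, 58) = 58
Chen at root wants the highest of {n1=-89, n2=58}, so chooses n2.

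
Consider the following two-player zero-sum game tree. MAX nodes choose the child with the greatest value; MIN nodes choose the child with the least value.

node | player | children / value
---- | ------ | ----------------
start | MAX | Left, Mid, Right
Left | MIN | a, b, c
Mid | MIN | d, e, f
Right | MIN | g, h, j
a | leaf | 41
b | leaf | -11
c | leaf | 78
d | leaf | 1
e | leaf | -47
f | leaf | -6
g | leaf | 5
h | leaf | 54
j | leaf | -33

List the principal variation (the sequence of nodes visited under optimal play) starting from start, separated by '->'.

start -> Left -> b

Left (MIN): min(41, -11, 78) = -11
Mid (MIN): min(1, -47, -6) = -47
Right (MIN): min(5, 54, -33) = -33
start (MAX): max(-11, -47, -33) = -11
At start, MAX picks Left (highest: -11).
At Left, MIN picks b (lowest: -11).
Terminal value -11.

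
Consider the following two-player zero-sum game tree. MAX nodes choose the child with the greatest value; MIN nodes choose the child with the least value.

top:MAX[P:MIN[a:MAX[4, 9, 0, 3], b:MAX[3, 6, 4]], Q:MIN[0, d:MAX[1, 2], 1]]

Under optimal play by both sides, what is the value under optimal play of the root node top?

6

a (MAX): max(4, 9, 0, 3) = 9
b (MAX): max(3, 6, 4) = 6
P (MIN): min(9, 6) = 6
d (MAX): max(1, 2) = 2
Q (MIN): min(0, 2, 1) = 0
top (MAX): max(6, 0) = 6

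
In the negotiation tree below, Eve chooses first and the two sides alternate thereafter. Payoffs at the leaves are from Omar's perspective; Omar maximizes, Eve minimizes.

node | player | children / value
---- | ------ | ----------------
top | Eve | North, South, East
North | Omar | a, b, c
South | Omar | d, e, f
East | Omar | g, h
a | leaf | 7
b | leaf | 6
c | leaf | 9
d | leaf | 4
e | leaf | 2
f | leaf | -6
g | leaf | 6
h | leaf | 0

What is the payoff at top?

4

North (Omar): max(7, 6, 9) = 9
South (Omar): max(4, 2, -6) = 4
East (Omar): max(6, 0) = 6
top (Eve): min(9, 4, 6) = 4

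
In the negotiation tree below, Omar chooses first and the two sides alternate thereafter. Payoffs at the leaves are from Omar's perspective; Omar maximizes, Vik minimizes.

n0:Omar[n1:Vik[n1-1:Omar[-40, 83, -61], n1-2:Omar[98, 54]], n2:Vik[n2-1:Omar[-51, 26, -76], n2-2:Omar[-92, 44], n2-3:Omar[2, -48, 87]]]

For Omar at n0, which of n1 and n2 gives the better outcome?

n1

n1-1 (Omar): max(-40, 83, -61) = 83
n1-2 (Omar): max(98, 54) = 98
n1 (Vik): min(83, 98) = 83
n2-1 (Omar): max(-51, 26, -76) = 26
n2-2 (Omar): max(-92, 44) = 44
n2-3 (Omar): max(2, -48, 87) = 87
n2 (Vik): min(26, 44, 87) = 26
Omar prefers the higher value; n1=83, n2=26. n1 is better since 83 > 26.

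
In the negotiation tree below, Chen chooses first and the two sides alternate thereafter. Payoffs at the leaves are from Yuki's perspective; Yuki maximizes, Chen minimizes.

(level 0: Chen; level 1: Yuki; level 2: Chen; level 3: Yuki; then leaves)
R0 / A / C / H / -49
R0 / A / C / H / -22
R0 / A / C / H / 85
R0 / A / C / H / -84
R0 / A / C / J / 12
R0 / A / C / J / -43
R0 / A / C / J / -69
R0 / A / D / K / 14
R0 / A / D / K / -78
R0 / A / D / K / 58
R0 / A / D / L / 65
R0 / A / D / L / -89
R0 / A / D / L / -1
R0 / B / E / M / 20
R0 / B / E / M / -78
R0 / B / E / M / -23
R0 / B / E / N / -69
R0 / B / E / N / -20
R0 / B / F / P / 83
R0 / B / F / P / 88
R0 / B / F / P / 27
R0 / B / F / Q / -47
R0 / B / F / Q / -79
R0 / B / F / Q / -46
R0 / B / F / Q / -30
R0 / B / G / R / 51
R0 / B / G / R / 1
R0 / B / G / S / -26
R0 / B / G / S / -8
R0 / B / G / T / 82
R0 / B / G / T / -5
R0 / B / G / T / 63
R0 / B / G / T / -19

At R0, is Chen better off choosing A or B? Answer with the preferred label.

B

H (Yuki): max(-49, -22, 85, -84) = 85
J (Yuki): max(12, -43, -69) = 12
C (Chen): min(85, 12) = 12
K (Yuki): max(14, -78, 58) = 58
L (Yuki): max(65, -89, -1) = 65
D (Chen): min(58, 65) = 58
A (Yuki): max(12, 58) = 58
M (Yuki): max(20, -78, -23) = 20
N (Yuki): max(-69, -20) = -20
E (Chen): min(20, -20) = -20
P (Yuki): max(83, 88, 27) = 88
Q (Yuki): max(-47, -79, -46, -30) = -30
F (Chen): min(88, -30) = -30
R (Yuki): max(51, 1) = 51
S (Yuki): max(-26, -8) = -8
T (Yuki): max(82, -5, 63, -19) = 82
G (Chen): min(51, -8, 82) = -8
B (Yuki): max(-20, -30, -8) = -8
Chen prefers the lower value; A=58, B=-8. B is better since -8 < 58.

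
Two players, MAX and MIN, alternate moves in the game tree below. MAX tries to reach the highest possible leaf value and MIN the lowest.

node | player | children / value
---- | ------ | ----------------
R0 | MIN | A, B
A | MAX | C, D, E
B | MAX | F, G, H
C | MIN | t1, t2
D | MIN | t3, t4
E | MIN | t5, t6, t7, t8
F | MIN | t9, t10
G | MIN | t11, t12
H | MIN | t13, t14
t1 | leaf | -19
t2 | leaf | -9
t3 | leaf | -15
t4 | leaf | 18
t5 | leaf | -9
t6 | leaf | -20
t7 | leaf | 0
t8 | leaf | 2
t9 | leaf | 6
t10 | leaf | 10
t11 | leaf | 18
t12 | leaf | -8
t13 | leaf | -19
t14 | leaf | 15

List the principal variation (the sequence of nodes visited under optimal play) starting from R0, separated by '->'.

R0 -> A -> D -> t3

C (MIN): min(-19, -9) = -19
D (MIN): min(-15, 18) = -15
E (MIN): min(-9, -20, 0, 2) = -20
A (MAX): max(-19, -15, -20) = -15
F (MIN): min(6, 10) = 6
G (MIN): min(18, -8) = -8
H (MIN): min(-19, 15) = -19
B (MAX): max(6, -8, -19) = 6
R0 (MIN): min(-15, 6) = -15
At R0, MIN picks A (lowest: -15).
At A, MAX picks D (highest: -15).
At D, MIN picks t3 (lowest: -15).
Terminal value -15.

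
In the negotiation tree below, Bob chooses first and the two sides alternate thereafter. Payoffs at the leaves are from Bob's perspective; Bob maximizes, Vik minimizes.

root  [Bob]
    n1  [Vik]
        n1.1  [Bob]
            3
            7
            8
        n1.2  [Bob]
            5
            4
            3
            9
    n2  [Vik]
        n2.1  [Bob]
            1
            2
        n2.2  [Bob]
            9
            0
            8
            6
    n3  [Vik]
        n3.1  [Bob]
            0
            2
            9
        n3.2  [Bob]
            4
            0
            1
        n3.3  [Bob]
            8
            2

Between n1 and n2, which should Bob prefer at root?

n1

n1.1 (Bob): max(3, 7, 8) = 8
n1.2 (Bob): max(5, 4, 3, 9) = 9
n1 (Vik): min(8, 9) = 8
n2.1 (Bob): max(1, 2) = 2
n2.2 (Bob): max(9, 0, 8, 6) = 9
n2 (Vik): min(2, 9) = 2
Bob prefers the higher value; n1=8, n2=2. n1 is better since 8 > 2.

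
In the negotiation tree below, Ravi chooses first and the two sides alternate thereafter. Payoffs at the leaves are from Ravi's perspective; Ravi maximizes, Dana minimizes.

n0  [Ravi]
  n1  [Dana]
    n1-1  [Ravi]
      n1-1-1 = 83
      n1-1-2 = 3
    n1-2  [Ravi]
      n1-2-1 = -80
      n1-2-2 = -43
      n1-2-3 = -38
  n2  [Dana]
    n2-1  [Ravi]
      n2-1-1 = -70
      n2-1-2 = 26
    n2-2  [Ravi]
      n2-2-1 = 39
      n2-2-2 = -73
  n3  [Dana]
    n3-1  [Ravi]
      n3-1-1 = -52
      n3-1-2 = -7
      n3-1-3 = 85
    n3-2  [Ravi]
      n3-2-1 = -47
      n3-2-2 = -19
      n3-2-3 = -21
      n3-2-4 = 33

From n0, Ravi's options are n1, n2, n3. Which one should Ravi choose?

n1-1 (Ravi): max(83, 3) = 83
n1-2 (Ravi): max(-80, -43, -38) = -38
n1 (Dana): min(83, -38) = -38
n2-1 (Ravi): max(-70, 26) = 26
n2-2 (Ravi): max(39, -73) = 39
n2 (Dana): min(26, 39) = 26
n3-1 (Ravi): max(-52, -7, 85) = 85
n3-2 (Ravi): max(-47, -19, -21, 33) = 33
n3 (Dana): min(85, 33) = 33
n0 (Ravi): max(-38, 26, 33) = 33
Ravi at n0 wants the highest of {n1=-38, n2=26, n3=33}, so chooses n3.

n3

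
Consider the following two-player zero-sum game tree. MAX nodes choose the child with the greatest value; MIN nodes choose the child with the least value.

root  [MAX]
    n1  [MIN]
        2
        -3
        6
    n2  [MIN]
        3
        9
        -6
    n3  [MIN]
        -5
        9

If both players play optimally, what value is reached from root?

n1 (MIN): min(2, -3, 6) = -3
n2 (MIN): min(3, 9, -6) = -6
n3 (MIN): min(-5, 9) = -5
root (MAX): max(-3, -6, -5) = -3

-3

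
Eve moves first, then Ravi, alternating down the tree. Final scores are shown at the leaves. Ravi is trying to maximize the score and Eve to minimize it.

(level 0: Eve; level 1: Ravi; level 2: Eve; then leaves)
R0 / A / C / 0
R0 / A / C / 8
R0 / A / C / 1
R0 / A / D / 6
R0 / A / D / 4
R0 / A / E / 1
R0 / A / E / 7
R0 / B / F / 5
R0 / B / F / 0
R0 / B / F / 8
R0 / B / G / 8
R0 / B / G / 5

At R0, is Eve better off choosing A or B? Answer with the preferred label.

C (Eve): min(0, 8, 1) = 0
D (Eve): min(6, 4) = 4
E (Eve): min(1, 7) = 1
A (Ravi): max(0, 4, 1) = 4
F (Eve): min(5, 0, 8) = 0
G (Eve): min(8, 5) = 5
B (Ravi): max(0, 5) = 5
Eve prefers the lower value; A=4, B=5. A is better since 4 < 5.

A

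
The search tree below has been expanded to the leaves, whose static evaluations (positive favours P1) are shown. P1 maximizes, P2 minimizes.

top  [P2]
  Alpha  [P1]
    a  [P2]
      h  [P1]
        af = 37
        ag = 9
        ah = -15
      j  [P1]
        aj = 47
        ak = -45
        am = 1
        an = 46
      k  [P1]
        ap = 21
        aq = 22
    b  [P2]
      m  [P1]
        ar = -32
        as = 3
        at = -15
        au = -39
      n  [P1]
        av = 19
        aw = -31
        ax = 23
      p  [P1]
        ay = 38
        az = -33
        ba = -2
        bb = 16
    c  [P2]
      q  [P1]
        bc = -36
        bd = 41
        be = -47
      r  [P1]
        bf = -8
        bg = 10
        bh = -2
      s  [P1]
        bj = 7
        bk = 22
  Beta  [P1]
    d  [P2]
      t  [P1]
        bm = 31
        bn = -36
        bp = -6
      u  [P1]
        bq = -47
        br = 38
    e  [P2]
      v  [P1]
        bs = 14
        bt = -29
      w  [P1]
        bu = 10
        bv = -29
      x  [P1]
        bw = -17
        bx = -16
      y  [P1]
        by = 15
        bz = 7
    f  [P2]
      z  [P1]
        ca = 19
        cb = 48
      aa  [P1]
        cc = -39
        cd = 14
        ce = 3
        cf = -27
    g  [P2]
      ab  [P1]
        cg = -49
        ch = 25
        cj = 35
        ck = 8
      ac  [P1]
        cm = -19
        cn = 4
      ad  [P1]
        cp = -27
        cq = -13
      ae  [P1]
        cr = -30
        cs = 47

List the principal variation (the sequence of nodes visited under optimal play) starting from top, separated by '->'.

top -> Alpha -> a -> k -> aq

h (P1): max(37, 9, -15) = 37
j (P1): max(47, -45, 1, 46) = 47
k (P1): max(21, 22) = 22
a (P2): min(37, 47, 22) = 22
m (P1): max(-32, 3, -15, -39) = 3
n (P1): max(19, -31, 23) = 23
p (P1): max(38, -33, -2, 16) = 38
b (P2): min(3, 23, 38) = 3
q (P1): max(-36, 41, -47) = 41
r (P1): max(-8, 10, -2) = 10
s (P1): max(7, 22) = 22
c (P2): min(41, 10, 22) = 10
Alpha (P1): max(22, 3, 10) = 22
t (P1): max(31, -36, -6) = 31
u (P1): max(-47, 38) = 38
d (P2): min(31, 38) = 31
v (P1): max(14, -29) = 14
w (P1): max(10, -29) = 10
x (P1): max(-17, -16) = -16
y (P1): max(15, 7) = 15
e (P2): min(14, 10, -16, 15) = -16
z (P1): max(19, 48) = 48
aa (P1): max(-39, 14, 3, -27) = 14
f (P2): min(48, 14) = 14
ab (P1): max(-49, 25, 35, 8) = 35
ac (P1): max(-19, 4) = 4
ad (P1): max(-27, -13) = -13
ae (P1): max(-30, 47) = 47
g (P2): min(35, 4, -13, 47) = -13
Beta (P1): max(31, -16, 14, -13) = 31
top (P2): min(22, 31) = 22
At top, P2 picks Alpha (lowest: 22).
At Alpha, P1 picks a (highest: 22).
At a, P2 picks k (lowest: 22).
At k, P1 picks aq (highest: 22).
Terminal value 22.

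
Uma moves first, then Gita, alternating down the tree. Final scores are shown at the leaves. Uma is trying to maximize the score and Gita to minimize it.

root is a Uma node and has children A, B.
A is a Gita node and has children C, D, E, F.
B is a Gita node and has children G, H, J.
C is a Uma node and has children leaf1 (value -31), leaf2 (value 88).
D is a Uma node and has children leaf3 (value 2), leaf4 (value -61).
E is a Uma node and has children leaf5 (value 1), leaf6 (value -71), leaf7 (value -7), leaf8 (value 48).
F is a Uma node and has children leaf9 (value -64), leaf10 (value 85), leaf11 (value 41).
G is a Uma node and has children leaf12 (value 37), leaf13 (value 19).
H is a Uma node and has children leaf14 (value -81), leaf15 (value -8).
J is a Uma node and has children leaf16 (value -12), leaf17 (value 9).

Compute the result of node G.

37

G (Uma): max(37, 19) = 37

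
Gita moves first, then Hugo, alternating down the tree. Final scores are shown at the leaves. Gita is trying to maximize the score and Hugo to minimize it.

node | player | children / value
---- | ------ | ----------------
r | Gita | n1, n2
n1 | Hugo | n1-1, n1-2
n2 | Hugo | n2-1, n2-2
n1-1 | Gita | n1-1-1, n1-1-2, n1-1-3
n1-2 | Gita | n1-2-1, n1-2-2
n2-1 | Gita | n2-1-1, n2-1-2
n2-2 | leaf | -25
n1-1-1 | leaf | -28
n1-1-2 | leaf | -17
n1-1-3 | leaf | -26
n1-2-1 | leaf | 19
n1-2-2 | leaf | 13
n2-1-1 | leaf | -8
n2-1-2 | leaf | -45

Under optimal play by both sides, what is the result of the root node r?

n1-1 (Gita): max(-28, -17, -26) = -17
n1-2 (Gita): max(19, 13) = 19
n1 (Hugo): min(-17, 19) = -17
n2-1 (Gita): max(-8, -45) = -8
n2 (Hugo): min(-8, -25) = -25
r (Gita): max(-17, -25) = -17

-17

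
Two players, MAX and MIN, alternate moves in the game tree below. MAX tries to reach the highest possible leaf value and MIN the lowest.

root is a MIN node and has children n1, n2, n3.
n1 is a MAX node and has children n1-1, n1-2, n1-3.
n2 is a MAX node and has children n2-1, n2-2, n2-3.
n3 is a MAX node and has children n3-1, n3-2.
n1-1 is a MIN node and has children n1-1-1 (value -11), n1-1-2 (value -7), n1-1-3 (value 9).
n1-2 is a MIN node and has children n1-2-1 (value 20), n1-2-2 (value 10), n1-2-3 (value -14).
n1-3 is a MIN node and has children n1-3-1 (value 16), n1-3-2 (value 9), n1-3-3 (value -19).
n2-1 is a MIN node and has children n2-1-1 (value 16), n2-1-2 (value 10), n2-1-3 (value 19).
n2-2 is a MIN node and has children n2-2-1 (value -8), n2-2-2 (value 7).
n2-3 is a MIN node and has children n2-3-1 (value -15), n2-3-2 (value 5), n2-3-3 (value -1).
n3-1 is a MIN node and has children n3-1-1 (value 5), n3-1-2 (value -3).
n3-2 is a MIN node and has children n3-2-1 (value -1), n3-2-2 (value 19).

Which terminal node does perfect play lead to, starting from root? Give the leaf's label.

n1-1 (MIN): min(-11, -7, 9) = -11
n1-2 (MIN): min(20, 10, -14) = -14
n1-3 (MIN): min(16, 9, -19) = -19
n1 (MAX): max(-11, -14, -19) = -11
n2-1 (MIN): min(16, 10, 19) = 10
n2-2 (MIN): min(-8, 7) = -8
n2-3 (MIN): min(-15, 5, -1) = -15
n2 (MAX): max(10, -8, -15) = 10
n3-1 (MIN): min(5, -3) = -3
n3-2 (MIN): min(-1, 19) = -1
n3 (MAX): max(-3, -1) = -1
root (MIN): min(-11, 10, -1) = -11
At root, MIN picks n1 (lowest: -11).
At n1, MAX picks n1-1 (highest: -11).
At n1-1, MIN picks n1-1-1 (lowest: -11).
Terminal value -11.

n1-1-1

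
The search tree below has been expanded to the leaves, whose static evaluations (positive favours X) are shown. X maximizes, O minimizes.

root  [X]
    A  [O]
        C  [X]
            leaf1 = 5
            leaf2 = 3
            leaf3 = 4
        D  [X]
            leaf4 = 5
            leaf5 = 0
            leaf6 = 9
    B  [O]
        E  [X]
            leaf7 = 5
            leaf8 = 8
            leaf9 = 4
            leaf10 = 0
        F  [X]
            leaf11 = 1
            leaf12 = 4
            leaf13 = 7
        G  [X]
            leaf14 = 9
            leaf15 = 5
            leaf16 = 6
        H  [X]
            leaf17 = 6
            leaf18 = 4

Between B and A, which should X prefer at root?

E (X): max(5, 8, 4, 0) = 8
F (X): max(1, 4, 7) = 7
G (X): max(9, 5, 6) = 9
H (X): max(6, 4) = 6
B (O): min(8, 7, 9, 6) = 6
C (X): max(5, 3, 4) = 5
D (X): max(5, 0, 9) = 9
A (O): min(5, 9) = 5
X prefers the higher value; B=6, A=5. B is better since 6 > 5.

B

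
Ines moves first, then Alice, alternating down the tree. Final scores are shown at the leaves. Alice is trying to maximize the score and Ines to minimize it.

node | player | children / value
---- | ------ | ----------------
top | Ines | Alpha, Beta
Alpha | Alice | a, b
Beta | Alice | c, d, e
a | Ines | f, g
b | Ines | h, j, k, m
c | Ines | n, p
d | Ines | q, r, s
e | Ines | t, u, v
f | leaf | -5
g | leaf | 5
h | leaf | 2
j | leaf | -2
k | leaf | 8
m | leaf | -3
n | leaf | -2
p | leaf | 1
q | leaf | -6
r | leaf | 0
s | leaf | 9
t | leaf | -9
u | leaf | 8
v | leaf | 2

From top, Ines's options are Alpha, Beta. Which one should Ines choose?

a (Ines): min(-5, 5) = -5
b (Ines): min(2, -2, 8, -3) = -3
Alpha (Alice): max(-5, -3) = -3
c (Ines): min(-2, 1) = -2
d (Ines): min(-6, 0, 9) = -6
e (Ines): min(-9, 8, 2) = -9
Beta (Alice): max(-2, -6, -9) = -2
top (Ines): min(-3, -2) = -3
Ines at top wants the lowest of {Alpha=-3, Beta=-2}, so chooses Alpha.

Alpha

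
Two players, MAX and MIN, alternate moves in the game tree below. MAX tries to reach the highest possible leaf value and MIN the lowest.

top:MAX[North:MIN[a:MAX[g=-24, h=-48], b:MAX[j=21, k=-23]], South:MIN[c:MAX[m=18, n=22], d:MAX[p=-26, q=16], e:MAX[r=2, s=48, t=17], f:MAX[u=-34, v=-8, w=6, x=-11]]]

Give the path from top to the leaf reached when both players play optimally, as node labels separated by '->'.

a (MAX): max(-24, -48) = -24
b (MAX): max(21, -23) = 21
North (MIN): min(-24, 21) = -24
c (MAX): max(18, 22) = 22
d (MAX): max(-26, 16) = 16
e (MAX): max(2, 48, 17) = 48
f (MAX): max(-34, -8, 6, -11) = 6
South (MIN): min(22, 16, 48, 6) = 6
top (MAX): max(-24, 6) = 6
At top, MAX picks South (highest: 6).
At South, MIN picks f (lowest: 6).
At f, MAX picks w (highest: 6).
Terminal value 6.

top -> South -> f -> w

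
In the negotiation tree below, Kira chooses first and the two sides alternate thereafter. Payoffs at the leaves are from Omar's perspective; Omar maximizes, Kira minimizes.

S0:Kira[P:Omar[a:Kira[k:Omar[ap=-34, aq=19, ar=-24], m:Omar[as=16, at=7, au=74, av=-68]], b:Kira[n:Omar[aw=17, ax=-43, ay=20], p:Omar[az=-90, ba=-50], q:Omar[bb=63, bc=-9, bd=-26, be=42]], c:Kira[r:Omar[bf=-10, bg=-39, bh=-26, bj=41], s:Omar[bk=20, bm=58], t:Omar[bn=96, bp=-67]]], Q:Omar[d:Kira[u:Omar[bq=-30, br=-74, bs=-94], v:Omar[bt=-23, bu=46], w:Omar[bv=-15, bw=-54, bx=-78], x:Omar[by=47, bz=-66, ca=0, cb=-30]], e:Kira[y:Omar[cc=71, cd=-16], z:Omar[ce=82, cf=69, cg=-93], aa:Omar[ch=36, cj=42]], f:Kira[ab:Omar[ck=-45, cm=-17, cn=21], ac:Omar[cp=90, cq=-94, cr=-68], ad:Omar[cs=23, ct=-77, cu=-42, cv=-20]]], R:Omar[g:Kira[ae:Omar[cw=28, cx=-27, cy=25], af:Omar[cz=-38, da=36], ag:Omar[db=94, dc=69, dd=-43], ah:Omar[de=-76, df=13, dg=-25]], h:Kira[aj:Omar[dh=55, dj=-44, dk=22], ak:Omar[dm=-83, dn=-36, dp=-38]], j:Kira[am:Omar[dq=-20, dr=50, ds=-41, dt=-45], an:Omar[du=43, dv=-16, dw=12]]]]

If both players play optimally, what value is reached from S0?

41

k (Omar): max(-34, 19, -24) = 19
m (Omar): max(16, 7, 74, -68) = 74
a (Kira): min(19, 74) = 19
n (Omar): max(17, -43, 20) = 20
p (Omar): max(-90, -50) = -50
q (Omar): max(63, -9, -26, 42) = 63
b (Kira): min(20, -50, 63) = -50
r (Omar): max(-10, -39, -26, 41) = 41
s (Omar): max(20, 58) = 58
t (Omar): max(96, -67) = 96
c (Kira): min(41, 58, 96) = 41
P (Omar): max(19, -50, 41) = 41
u (Omar): max(-30, -74, -94) = -30
v (Omar): max(-23, 46) = 46
w (Omar): max(-15, -54, -78) = -15
x (Omar): max(47, -66, 0, -30) = 47
d (Kira): min(-30, 46, -15, 47) = -30
y (Omar): max(71, -16) = 71
z (Omar): max(82, 69, -93) = 82
aa (Omar): max(36, 42) = 42
e (Kira): min(71, 82, 42) = 42
ab (Omar): max(-45, -17, 21) = 21
ac (Omar): max(90, -94, -68) = 90
ad (Omar): max(23, -77, -42, -20) = 23
f (Kira): min(21, 90, 23) = 21
Q (Omar): max(-30, 42, 21) = 42
ae (Omar): max(28, -27, 25) = 28
af (Omar): max(-38, 36) = 36
ag (Omar): max(94, 69, -43) = 94
ah (Omar): max(-76, 13, -25) = 13
g (Kira): min(28, 36, 94, 13) = 13
aj (Omar): max(55, -44, 22) = 55
ak (Omar): max(-83, -36, -38) = -36
h (Kira): min(55, -36) = -36
am (Omar): max(-20, 50, -41, -45) = 50
an (Omar): max(43, -16, 12) = 43
j (Kira): min(50, 43) = 43
R (Omar): max(13, -36, 43) = 43
S0 (Kira): min(41, 42, 43) = 41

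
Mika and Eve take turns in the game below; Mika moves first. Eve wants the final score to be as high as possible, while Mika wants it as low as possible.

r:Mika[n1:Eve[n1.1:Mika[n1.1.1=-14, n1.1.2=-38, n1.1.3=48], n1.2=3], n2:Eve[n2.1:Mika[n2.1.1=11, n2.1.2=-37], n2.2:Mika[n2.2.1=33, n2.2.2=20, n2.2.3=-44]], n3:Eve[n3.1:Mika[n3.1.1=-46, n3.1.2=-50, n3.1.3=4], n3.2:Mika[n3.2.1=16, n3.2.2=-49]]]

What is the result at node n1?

3

n1.1 (Mika): min(-14, -38, 48) = -38
n1 (Eve): max(-38, 3) = 3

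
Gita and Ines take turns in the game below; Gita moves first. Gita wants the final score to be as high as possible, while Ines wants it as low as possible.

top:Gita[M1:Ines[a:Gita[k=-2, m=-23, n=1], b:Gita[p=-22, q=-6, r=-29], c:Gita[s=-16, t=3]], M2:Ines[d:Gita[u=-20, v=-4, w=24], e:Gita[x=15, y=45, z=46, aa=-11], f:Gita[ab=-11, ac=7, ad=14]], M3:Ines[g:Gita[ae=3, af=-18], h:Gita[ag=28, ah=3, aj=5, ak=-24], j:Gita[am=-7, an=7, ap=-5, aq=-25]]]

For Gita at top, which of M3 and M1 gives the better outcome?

g (Gita): max(3, -18) = 3
h (Gita): max(28, 3, 5, -24) = 28
j (Gita): max(-7, 7, -5, -25) = 7
M3 (Ines): min(3, 28, 7) = 3
a (Gita): max(-2, -23, 1) = 1
b (Gita): max(-22, -6, -29) = -6
c (Gita): max(-16, 3) = 3
M1 (Ines): min(1, -6, 3) = -6
Gita prefers the higher value; M3=3, M1=-6. M3 is better since 3 > -6.

M3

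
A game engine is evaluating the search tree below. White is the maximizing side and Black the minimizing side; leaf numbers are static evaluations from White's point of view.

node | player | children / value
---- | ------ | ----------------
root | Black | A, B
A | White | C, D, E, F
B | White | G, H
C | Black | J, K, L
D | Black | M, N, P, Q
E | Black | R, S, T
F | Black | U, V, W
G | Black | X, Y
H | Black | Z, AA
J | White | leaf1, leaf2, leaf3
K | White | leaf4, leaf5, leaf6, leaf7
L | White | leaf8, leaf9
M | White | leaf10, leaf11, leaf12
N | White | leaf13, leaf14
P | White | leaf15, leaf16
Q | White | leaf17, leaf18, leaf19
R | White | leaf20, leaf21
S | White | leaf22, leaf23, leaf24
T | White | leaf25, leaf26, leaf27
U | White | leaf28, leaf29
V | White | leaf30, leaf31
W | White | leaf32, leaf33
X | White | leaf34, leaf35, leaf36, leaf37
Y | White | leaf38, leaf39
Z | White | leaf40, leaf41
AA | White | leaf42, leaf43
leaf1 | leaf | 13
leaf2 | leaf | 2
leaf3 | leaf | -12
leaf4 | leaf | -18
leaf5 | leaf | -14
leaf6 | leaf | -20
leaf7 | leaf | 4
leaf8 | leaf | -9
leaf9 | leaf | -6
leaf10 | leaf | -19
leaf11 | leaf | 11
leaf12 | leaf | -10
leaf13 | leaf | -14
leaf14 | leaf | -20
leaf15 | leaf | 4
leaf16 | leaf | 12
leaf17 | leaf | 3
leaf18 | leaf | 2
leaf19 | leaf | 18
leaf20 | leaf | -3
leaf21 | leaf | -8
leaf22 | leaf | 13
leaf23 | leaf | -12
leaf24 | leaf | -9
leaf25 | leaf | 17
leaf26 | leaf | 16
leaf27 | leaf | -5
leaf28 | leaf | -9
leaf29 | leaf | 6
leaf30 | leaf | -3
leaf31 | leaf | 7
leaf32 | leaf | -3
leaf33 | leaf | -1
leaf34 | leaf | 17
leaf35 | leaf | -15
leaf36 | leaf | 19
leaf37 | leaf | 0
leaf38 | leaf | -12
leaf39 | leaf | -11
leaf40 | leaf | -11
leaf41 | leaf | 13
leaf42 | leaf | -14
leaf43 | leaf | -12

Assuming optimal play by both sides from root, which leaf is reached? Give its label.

leaf39

J (White): max(13, 2, -12) = 13
K (White): max(-18, -14, -20, 4) = 4
L (White): max(-9, -6) = -6
C (Black): min(13, 4, -6) = -6
M (White): max(-19, 11, -10) = 11
N (White): max(-14, -20) = -14
P (White): max(4, 12) = 12
Q (White): max(3, 2, 18) = 18
D (Black): min(11, -14, 12, 18) = -14
R (White): max(-3, -8) = -3
S (White): max(13, -12, -9) = 13
T (White): max(17, 16, -5) = 17
E (Black): min(-3, 13, 17) = -3
U (White): max(-9, 6) = 6
V (White): max(-3, 7) = 7
W (White): max(-3, -1) = -1
F (Black): min(6, 7, -1) = -1
A (White): max(-6, -14, -3, -1) = -1
X (White): max(17, -15, 19, 0) = 19
Y (White): max(-12, -11) = -11
G (Black): min(19, -11) = -11
Z (White): max(-11, 13) = 13
AA (White): max(-14, -12) = -12
H (Black): min(13, -12) = -12
B (White): max(-11, -12) = -11
root (Black): min(-1, -11) = -11
At root, Black picks B (lowest: -11).
At B, White picks G (highest: -11).
At G, Black picks Y (lowest: -11).
At Y, White picks leaf39 (highest: -11).
Terminal value -11.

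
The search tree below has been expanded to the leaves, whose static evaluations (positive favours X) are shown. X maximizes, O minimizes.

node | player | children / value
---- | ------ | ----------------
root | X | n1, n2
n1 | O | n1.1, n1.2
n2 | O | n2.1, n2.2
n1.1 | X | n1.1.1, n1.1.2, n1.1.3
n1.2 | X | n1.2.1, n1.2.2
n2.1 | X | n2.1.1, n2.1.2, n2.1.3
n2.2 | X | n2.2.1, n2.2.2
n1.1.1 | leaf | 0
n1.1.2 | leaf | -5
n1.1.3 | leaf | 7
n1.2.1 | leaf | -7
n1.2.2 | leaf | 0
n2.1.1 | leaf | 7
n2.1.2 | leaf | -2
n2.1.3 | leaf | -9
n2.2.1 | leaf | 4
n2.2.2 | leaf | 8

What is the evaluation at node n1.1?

7

n1.1 (X): max(0, -5, 7) = 7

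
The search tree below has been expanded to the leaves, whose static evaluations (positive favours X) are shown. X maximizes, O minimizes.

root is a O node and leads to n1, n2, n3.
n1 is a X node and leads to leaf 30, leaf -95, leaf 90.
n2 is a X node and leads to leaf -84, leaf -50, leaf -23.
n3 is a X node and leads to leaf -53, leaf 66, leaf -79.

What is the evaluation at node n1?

n1 (X): max(30, -95, 90) = 90

90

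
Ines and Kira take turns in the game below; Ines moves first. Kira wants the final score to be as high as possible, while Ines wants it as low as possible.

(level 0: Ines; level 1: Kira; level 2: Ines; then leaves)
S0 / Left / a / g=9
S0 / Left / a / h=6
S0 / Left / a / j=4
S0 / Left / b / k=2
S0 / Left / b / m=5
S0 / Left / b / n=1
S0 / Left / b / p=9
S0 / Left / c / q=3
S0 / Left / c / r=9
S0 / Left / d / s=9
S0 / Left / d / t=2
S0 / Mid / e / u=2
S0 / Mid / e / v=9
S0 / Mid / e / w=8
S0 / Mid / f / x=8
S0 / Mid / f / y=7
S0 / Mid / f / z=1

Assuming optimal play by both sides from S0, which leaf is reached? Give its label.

a (Ines): min(9, 6, 4) = 4
b (Ines): min(2, 5, 1, 9) = 1
c (Ines): min(3, 9) = 3
d (Ines): min(9, 2) = 2
Left (Kira): max(4, 1, 3, 2) = 4
e (Ines): min(2, 9, 8) = 2
f (Ines): min(8, 7, 1) = 1
Mid (Kira): max(2, 1) = 2
S0 (Ines): min(4, 2) = 2
At S0, Ines picks Mid (lowest: 2).
At Mid, Kira picks e (highest: 2).
At e, Ines picks u (lowest: 2).
Terminal value 2.

u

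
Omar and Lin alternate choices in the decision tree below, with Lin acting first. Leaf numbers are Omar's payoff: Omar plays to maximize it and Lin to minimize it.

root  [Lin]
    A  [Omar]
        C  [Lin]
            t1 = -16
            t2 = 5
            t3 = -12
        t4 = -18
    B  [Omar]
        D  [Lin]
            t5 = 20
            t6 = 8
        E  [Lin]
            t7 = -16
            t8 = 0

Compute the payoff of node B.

8

D (Lin): min(20, 8) = 8
E (Lin): min(-16, 0) = -16
B (Omar): max(8, -16) = 8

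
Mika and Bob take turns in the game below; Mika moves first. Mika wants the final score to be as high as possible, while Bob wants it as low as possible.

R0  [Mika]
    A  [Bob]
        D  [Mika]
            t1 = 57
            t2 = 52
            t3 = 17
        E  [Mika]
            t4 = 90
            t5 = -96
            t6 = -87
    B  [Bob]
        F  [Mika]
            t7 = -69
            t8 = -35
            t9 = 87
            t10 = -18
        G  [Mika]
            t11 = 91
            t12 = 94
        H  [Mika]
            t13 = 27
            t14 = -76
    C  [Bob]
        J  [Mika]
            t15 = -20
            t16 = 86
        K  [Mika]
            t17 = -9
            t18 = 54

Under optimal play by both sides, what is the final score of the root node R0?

57

D (Mika): max(57, 52, 17) = 57
E (Mika): max(90, -96, -87) = 90
A (Bob): min(57, 90) = 57
F (Mika): max(-69, -35, 87, -18) = 87
G (Mika): max(91, 94) = 94
H (Mika): max(27, -76) = 27
B (Bob): min(87, 94, 27) = 27
J (Mika): max(-20, 86) = 86
K (Mika): max(-9, 54) = 54
C (Bob): min(86, 54) = 54
R0 (Mika): max(57, 27, 54) = 57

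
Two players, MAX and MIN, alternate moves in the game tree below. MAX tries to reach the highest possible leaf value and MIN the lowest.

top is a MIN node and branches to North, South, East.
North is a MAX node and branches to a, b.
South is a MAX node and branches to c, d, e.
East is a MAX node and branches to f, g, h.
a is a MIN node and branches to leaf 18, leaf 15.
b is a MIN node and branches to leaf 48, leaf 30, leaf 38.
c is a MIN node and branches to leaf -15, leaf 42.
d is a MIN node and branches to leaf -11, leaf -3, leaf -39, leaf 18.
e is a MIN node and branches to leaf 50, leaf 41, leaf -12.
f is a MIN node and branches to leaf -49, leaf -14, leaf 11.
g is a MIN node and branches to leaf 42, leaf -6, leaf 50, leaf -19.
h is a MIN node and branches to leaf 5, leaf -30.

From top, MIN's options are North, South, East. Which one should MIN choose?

a (MIN): min(18, 15) = 15
b (MIN): min(48, 30, 38) = 30
North (MAX): max(15, 30) = 30
c (MIN): min(-15, 42) = -15
d (MIN): min(-11, -3, -39, 18) = -39
e (MIN): min(50, 41, -12) = -12
South (MAX): max(-15, -39, -12) = -12
f (MIN): min(-49, -14, 11) = -49
g (MIN): min(42, -6, 50, -19) = -19
h (MIN): min(5, -30) = -30
East (MAX): max(-49, -19, -30) = -19
top (MIN): min(30, -12, -19) = -19
MIN at top wants the lowest of {North=30, South=-12, East=-19}, so chooses East.

East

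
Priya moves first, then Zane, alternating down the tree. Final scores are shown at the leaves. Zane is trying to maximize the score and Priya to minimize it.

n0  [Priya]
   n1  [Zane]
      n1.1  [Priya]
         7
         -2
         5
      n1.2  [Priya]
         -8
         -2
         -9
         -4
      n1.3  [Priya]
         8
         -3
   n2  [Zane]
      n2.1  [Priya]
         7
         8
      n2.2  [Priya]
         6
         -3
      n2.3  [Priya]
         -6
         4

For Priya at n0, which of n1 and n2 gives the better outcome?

n1.1 (Priya): min(7, -2, 5) = -2
n1.2 (Priya): min(-8, -2, -9, -4) = -9
n1.3 (Priya): min(8, -3) = -3
n1 (Zane): max(-2, -9, -3) = -2
n2.1 (Priya): min(7, 8) = 7
n2.2 (Priya): min(6, -3) = -3
n2.3 (Priya): min(-6, 4) = -6
n2 (Zane): max(7, -3, -6) = 7
Priya prefers the lower value; n1=-2, n2=7. n1 is better since -2 < 7.

n1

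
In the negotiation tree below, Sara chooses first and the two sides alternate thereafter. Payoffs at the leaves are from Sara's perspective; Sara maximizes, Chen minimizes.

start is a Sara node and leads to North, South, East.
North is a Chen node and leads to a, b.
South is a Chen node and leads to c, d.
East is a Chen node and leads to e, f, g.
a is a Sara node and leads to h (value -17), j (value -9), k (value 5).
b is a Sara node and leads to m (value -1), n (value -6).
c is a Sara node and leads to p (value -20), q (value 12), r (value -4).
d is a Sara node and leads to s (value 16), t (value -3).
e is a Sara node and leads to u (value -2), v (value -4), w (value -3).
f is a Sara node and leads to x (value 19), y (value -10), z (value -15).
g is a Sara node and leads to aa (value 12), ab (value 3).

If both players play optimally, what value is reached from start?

12

a (Sara): max(-17, -9, 5) = 5
b (Sara): max(-1, -6) = -1
North (Chen): min(5, -1) = -1
c (Sara): max(-20, 12, -4) = 12
d (Sara): max(16, -3) = 16
South (Chen): min(12, 16) = 12
e (Sara): max(-2, -4, -3) = -2
f (Sara): max(19, -10, -15) = 19
g (Sara): max(12, 3) = 12
East (Chen): min(-2, 19, 12) = -2
start (Sara): max(-1, 12, -2) = 12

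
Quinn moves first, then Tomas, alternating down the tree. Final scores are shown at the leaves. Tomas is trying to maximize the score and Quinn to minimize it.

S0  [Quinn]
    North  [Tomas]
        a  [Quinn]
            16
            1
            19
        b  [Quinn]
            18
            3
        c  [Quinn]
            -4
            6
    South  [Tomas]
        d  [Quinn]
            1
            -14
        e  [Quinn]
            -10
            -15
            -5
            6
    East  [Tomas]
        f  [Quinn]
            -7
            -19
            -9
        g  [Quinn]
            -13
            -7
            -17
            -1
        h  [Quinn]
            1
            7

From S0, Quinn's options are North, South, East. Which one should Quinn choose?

South

a (Quinn): min(16, 1, 19) = 1
b (Quinn): min(18, 3) = 3
c (Quinn): min(-4, 6) = -4
North (Tomas): max(1, 3, -4) = 3
d (Quinn): min(1, -14) = -14
e (Quinn): min(-10, -15, -5, 6) = -15
South (Tomas): max(-14, -15) = -14
f (Quinn): min(-7, -19, -9) = -19
g (Quinn): min(-13, -7, -17, -1) = -17
h (Quinn): min(1, 7) = 1
East (Tomas): max(-19, -17, 1) = 1
S0 (Quinn): min(3, -14, 1) = -14
Quinn at S0 wants the lowest of {North=3, South=-14, East=1}, so chooses South.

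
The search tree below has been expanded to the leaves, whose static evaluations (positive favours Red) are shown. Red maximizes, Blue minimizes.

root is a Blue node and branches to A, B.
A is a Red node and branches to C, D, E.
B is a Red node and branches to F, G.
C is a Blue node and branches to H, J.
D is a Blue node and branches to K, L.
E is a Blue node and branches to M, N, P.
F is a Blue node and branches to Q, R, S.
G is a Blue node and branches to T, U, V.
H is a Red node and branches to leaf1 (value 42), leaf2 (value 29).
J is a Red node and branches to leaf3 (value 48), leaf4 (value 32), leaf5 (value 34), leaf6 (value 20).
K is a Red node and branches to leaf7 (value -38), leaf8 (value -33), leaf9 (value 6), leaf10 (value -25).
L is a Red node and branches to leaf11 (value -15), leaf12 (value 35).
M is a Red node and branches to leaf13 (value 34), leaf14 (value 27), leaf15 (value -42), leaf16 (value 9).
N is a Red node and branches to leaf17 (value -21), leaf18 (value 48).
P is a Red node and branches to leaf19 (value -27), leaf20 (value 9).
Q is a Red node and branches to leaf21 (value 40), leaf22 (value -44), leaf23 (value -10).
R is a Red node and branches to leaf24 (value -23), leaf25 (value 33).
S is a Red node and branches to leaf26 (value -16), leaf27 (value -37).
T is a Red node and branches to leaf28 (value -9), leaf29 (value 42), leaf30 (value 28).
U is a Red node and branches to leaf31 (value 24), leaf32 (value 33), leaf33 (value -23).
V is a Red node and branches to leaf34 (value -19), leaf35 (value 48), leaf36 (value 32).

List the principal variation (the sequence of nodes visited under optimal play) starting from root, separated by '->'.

root -> B -> G -> U -> leaf32

H (Red): max(42, 29) = 42
J (Red): max(48, 32, 34, 20) = 48
C (Blue): min(42, 48) = 42
K (Red): max(-38, -33, 6, -25) = 6
L (Red): max(-15, 35) = 35
D (Blue): min(6, 35) = 6
M (Red): max(34, 27, -42, 9) = 34
N (Red): max(-21, 48) = 48
P (Red): max(-27, 9) = 9
E (Blue): min(34, 48, 9) = 9
A (Red): max(42, 6, 9) = 42
Q (Red): max(40, -44, -10) = 40
R (Red): max(-23, 33) = 33
S (Red): max(-16, -37) = -16
F (Blue): min(40, 33, -16) = -16
T (Red): max(-9, 42, 28) = 42
U (Red): max(24, 33, -23) = 33
V (Red): max(-19, 48, 32) = 48
G (Blue): min(42, 33, 48) = 33
B (Red): max(-16, 33) = 33
root (Blue): min(42, 33) = 33
At root, Blue picks B (lowest: 33).
At B, Red picks G (highest: 33).
At G, Blue picks U (lowest: 33).
At U, Red picks leaf32 (highest: 33).
Terminal value 33.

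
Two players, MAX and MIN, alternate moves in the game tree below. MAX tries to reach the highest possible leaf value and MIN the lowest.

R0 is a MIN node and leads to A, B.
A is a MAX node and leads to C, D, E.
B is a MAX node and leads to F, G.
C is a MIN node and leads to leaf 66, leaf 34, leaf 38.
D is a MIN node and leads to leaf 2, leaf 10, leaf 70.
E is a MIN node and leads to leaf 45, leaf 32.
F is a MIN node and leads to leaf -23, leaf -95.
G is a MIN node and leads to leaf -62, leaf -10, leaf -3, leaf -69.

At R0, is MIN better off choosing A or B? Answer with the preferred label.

C (MIN): min(66, 34, 38) = 34
D (MIN): min(2, 10, 70) = 2
E (MIN): min(45, 32) = 32
A (MAX): max(34, 2, 32) = 34
F (MIN): min(-23, -95) = -95
G (MIN): min(-62, -10, -3, -69) = -69
B (MAX): max(-95, -69) = -69
MIN prefers the lower value; A=34, B=-69. B is better since -69 < 34.

B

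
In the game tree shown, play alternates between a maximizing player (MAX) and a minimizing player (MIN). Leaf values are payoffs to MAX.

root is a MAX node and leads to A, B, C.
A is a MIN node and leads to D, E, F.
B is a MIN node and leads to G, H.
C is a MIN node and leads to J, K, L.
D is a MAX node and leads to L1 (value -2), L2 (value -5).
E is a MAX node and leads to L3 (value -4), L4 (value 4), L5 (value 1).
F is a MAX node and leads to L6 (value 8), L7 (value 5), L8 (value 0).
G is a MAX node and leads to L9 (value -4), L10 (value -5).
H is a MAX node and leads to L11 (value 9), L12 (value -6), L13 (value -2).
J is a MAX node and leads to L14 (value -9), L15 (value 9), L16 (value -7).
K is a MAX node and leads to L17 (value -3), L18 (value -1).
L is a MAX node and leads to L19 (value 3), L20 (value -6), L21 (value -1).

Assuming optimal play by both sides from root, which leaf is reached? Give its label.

D (MAX): max(-2, -5) = -2
E (MAX): max(-4, 4, 1) = 4
F (MAX): max(8, 5, 0) = 8
A (MIN): min(-2, 4, 8) = -2
G (MAX): max(-4, -5) = -4
H (MAX): max(9, -6, -2) = 9
B (MIN): min(-4, 9) = -4
J (MAX): max(-9, 9, -7) = 9
K (MAX): max(-3, -1) = -1
L (MAX): max(3, -6, -1) = 3
C (MIN): min(9, -1, 3) = -1
root (MAX): max(-2, -4, -1) = -1
At root, MAX picks C (highest: -1).
At C, MIN picks K (lowest: -1).
At K, MAX picks L18 (highest: -1).
Terminal value -1.

L18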